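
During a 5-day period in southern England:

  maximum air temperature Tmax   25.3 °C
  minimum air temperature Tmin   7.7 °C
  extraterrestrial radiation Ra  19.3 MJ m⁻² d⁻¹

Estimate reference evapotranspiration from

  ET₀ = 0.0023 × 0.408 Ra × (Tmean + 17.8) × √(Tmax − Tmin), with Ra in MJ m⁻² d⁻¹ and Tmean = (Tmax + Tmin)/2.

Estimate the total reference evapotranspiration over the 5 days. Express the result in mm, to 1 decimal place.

Tmean = (25.3 + 7.7)/2 = 16.50 °C
0.408 Ra = 0.408 × 19.3 = 7.8744 mm/d equivalent
ET₀ = 0.0023 × 7.8744 × (16.50 + 17.8) × √17.6 = 0.0023 × 7.8744 × 34.30 × 4.1952 = 2.6061 mm/d
Over 5 days: 2.6061 × 5 = 13.031 mm

13.0 mm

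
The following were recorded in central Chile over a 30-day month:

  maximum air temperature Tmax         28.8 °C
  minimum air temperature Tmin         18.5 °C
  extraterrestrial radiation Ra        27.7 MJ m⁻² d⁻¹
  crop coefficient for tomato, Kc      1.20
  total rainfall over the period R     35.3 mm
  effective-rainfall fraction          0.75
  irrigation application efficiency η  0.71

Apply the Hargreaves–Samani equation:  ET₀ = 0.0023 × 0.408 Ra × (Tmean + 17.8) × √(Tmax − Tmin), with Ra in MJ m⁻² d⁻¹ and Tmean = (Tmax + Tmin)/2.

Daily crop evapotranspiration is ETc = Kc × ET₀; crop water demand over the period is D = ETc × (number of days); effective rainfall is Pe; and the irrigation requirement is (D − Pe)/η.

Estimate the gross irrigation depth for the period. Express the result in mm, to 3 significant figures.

Tmean = (28.8 + 18.5)/2 = 23.65 °C
0.408 Ra = 0.408 × 27.7 = 11.3016 mm/d equivalent
ET₀ = 0.0023 × 11.3016 × (23.65 + 17.8) × √10.3 = 0.0023 × 11.3016 × 41.45 × 3.2094 = 3.4579 mm/d
ETc = Kc × ET₀ = 1.20 × 3.4579 = 4.1495 mm/d
Crop demand D = ETc × 30 d = 4.1495 × 30 = 124.485 mm
Pe = 0.75 × 35.3 = 26.475 mm
D − Pe = 124.485 − 26.475 = 98.010 mm
Gross irrigation = 98.010 / 0.71 = 138.042 mm

138 mm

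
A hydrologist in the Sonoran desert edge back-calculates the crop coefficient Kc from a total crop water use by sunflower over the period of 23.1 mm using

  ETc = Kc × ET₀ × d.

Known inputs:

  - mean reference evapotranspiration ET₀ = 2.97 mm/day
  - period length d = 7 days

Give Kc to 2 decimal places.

1.11

ETc = Kc × ET₀ × d  ⇒  Kc = ETc / (ET₀ × d)
Kc = 23.1 / (2.97 × 7) = 23.1 / 20.79 = 1.1111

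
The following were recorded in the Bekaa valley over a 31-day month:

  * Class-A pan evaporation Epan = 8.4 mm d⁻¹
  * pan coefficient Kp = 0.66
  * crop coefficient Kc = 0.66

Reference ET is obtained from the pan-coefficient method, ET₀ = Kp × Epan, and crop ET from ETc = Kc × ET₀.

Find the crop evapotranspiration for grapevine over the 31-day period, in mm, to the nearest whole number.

113 mm

ET₀ = 0.66 × 8.4 = 5.5440 mm/d
ETc = Kc × ET₀ = 0.66 × 5.5440 = 3.6590 mm/d
Over 31 days: 3.6590 × 31 = 113.429 mm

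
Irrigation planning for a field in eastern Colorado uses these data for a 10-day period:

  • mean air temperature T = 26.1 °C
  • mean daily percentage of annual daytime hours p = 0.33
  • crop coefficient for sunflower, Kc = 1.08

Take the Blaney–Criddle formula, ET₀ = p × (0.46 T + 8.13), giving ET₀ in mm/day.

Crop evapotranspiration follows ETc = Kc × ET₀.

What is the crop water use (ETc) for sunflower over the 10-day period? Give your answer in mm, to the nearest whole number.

ET₀ = 0.33 × (0.46 × 26.1 + 8.13) = 0.33 × 20.136 = 6.6449 mm/d
ETc = Kc × ET₀ = 1.08 × 6.6449 = 7.1765 mm/d
Over 10 days: 7.1765 × 10 = 71.765 mm

72 mm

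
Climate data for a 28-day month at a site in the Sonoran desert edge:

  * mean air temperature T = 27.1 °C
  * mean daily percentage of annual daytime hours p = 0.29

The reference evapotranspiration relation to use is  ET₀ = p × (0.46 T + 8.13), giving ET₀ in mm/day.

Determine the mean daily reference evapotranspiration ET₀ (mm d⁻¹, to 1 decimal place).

6.0 mm d⁻¹

ET₀ = 0.29 × (0.46 × 27.1 + 8.13) = 0.29 × 20.596 = 5.9728 mm/d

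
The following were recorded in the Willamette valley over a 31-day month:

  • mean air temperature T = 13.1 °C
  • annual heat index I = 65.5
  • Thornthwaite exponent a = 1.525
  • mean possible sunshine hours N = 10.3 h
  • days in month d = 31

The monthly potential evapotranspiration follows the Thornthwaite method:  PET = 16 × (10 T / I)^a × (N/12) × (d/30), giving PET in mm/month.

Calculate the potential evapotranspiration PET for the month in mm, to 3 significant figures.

40.8 mm

10T/I = 10 × 13.1 / 65.5 = 2.0000
(10T/I)^a = 2.0000^1.525 = 2.8779
Uncorrected PET = 16 × 2.8779 = 46.046 mm
Correction = (N/12)(d/30) = (10.3/12)(31/30) = 0.8869
PET = 46.046 × 0.8869 = 40.838 mm/month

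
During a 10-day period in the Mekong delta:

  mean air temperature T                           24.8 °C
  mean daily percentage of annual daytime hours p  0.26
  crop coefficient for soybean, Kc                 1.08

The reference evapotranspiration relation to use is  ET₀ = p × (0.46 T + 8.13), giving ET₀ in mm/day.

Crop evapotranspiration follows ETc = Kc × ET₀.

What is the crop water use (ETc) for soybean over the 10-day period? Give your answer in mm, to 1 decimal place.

54.9 mm

ET₀ = 0.26 × (0.46 × 24.8 + 8.13) = 0.26 × 19.538 = 5.0799 mm/d
ETc = Kc × ET₀ = 1.08 × 5.0799 = 5.4863 mm/d
Over 10 days: 5.4863 × 10 = 54.863 mm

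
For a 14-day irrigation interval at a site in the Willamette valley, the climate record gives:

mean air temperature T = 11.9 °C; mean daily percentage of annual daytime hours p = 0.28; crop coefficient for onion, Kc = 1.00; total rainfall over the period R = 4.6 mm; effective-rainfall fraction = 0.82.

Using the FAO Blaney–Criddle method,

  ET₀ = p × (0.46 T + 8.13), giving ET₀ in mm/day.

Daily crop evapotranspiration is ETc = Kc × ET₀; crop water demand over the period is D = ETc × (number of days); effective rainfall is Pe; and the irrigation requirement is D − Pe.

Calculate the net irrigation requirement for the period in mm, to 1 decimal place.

49.6 mm

ET₀ = 0.28 × (0.46 × 11.9 + 8.13) = 0.28 × 13.604 = 3.8091 mm/d
ETc = Kc × ET₀ = 1.00 × 3.8091 = 3.8091 mm/d
Crop demand D = ETc × 14 d = 3.8091 × 14 = 53.327 mm
Pe = 0.82 × 4.6 = 3.772 mm
D − Pe = 53.327 − 3.772 = 49.555 mm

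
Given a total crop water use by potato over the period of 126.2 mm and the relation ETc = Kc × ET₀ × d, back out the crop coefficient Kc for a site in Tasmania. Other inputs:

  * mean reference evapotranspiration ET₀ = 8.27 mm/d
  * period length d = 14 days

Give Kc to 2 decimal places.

1.09

ETc = Kc × ET₀ × d  ⇒  Kc = ETc / (ET₀ × d)
Kc = 126.2 / (8.27 × 14) = 126.2 / 115.78 = 1.0900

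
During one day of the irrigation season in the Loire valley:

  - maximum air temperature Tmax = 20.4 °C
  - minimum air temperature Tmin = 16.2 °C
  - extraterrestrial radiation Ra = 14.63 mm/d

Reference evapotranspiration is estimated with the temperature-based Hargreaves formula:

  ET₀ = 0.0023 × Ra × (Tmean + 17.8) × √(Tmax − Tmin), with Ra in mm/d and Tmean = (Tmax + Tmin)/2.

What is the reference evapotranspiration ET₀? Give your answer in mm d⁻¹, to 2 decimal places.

2.49 mm d⁻¹

Tmean = (20.4 + 16.2)/2 = 18.30 °C
ET₀ = 0.0023 × 14.63 × (18.30 + 17.8) × √4.2 = 0.0023 × 14.63 × 36.10 × 2.0494 = 2.4895 mm/d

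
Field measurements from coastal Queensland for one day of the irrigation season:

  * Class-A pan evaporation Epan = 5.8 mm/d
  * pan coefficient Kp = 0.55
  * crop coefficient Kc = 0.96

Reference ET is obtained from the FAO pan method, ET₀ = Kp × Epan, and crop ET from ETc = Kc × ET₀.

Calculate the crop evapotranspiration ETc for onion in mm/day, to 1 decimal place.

3.1 mm/day

ET₀ = 0.55 × 5.8 = 3.1900 mm/d
ETc = Kc × ET₀ = 0.96 × 3.1900 = 3.0624 mm/d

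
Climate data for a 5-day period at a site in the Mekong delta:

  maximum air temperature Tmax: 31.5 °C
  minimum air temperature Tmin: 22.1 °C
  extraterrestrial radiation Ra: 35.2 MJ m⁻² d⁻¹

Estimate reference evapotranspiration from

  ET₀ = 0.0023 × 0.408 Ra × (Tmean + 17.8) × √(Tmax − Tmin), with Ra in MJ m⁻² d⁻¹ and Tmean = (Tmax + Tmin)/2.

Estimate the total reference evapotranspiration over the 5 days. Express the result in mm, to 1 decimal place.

Tmean = (31.5 + 22.1)/2 = 26.80 °C
0.408 Ra = 0.408 × 35.2 = 14.3616 mm/d equivalent
ET₀ = 0.0023 × 14.3616 × (26.80 + 17.8) × √9.4 = 0.0023 × 14.3616 × 44.60 × 3.0659 = 4.5167 mm/d
Over 5 days: 4.5167 × 5 = 22.584 mm

22.6 mm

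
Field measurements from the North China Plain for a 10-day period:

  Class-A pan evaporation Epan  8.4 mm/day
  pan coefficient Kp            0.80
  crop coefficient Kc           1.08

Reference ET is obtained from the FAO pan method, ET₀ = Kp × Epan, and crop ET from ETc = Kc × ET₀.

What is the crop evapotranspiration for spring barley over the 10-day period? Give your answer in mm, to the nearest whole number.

73 mm

ET₀ = 0.80 × 8.4 = 6.7200 mm/d
ETc = Kc × ET₀ = 1.08 × 6.7200 = 7.2576 mm/d
Over 10 days: 7.2576 × 10 = 72.576 mm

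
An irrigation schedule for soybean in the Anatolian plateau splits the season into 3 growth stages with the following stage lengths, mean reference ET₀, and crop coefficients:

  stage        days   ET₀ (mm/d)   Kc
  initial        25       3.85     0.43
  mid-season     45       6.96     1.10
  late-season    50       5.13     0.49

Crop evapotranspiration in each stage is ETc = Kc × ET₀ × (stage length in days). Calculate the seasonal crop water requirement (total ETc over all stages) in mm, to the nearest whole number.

512 mm

initial: 0.43 × 3.85 × 25 = 41.39 mm
mid-season: 1.10 × 6.96 × 45 = 344.52 mm
late-season: 0.49 × 5.13 × 50 = 125.69 mm
Seasonal total = 511.60 mm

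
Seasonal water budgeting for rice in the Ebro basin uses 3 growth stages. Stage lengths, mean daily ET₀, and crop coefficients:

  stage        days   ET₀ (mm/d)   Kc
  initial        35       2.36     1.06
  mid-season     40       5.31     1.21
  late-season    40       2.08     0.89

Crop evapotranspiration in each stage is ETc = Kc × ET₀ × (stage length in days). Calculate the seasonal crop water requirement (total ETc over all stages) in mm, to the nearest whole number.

initial: 1.06 × 2.36 × 35 = 87.56 mm
mid-season: 1.21 × 5.31 × 40 = 257.00 mm
late-season: 0.89 × 2.08 × 40 = 74.05 mm
Seasonal total = 418.61 mm

419 mm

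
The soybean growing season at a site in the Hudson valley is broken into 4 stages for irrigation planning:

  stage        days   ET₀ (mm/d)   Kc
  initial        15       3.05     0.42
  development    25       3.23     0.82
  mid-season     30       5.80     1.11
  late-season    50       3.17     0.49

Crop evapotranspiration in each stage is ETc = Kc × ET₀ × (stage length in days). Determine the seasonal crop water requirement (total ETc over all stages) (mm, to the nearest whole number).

356 mm

initial: 0.42 × 3.05 × 15 = 19.22 mm
development: 0.82 × 3.23 × 25 = 66.22 mm
mid-season: 1.11 × 5.80 × 30 = 193.14 mm
late-season: 0.49 × 3.17 × 50 = 77.67 mm
Seasonal total = 356.25 mm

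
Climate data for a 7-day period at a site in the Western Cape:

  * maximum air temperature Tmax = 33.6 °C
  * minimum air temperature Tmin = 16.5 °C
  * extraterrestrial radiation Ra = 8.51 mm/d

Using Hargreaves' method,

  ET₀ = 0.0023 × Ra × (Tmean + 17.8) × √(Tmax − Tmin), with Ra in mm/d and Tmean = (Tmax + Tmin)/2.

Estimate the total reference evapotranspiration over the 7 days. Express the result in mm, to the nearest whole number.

24 mm

Tmean = (33.6 + 16.5)/2 = 25.05 °C
ET₀ = 0.0023 × 8.51 × (25.05 + 17.8) × √17.1 = 0.0023 × 8.51 × 42.85 × 4.1352 = 3.4682 mm/d
Over 7 days: 3.4682 × 7 = 24.277 mm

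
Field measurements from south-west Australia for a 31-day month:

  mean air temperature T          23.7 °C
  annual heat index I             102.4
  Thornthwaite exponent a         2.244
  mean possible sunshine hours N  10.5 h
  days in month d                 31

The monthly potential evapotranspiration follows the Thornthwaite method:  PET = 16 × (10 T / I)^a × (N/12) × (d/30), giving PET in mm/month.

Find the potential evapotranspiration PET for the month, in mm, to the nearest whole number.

10T/I = 10 × 23.7 / 102.4 = 2.3145
(10T/I)^a = 2.3145^2.244 = 6.5742
Uncorrected PET = 16 × 6.5742 = 105.187 mm
Correction = (N/12)(d/30) = (10.5/12)(31/30) = 0.9042
PET = 105.187 × 0.9042 = 95.110 mm/month

95 mm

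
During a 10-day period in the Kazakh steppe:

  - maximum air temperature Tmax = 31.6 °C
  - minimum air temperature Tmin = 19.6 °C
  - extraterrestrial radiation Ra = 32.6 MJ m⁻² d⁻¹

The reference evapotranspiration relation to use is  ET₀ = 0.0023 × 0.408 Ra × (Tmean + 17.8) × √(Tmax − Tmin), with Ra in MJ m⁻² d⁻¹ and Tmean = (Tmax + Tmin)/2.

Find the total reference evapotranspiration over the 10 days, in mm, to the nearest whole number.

Tmean = (31.6 + 19.6)/2 = 25.60 °C
0.408 Ra = 0.408 × 32.6 = 13.3008 mm/d equivalent
ET₀ = 0.0023 × 13.3008 × (25.60 + 17.8) × √12.0 = 0.0023 × 13.3008 × 43.40 × 3.4641 = 4.5992 mm/d
Over 10 days: 4.5992 × 10 = 45.992 mm

46 mm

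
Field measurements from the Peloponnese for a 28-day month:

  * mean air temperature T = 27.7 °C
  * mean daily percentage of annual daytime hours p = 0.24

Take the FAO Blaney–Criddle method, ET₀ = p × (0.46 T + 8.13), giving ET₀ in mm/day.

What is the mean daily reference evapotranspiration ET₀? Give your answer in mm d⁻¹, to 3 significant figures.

5.01 mm d⁻¹

ET₀ = 0.24 × (0.46 × 27.7 + 8.13) = 0.24 × 20.872 = 5.0093 mm/d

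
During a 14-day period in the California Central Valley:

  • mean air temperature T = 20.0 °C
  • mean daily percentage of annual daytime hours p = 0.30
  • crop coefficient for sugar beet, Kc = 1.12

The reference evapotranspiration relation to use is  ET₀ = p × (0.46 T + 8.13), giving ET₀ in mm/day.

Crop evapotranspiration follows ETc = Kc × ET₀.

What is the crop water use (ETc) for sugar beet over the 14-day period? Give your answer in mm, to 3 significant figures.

81.5 mm

ET₀ = 0.30 × (0.46 × 20.0 + 8.13) = 0.30 × 17.330 = 5.1990 mm/d
ETc = Kc × ET₀ = 1.12 × 5.1990 = 5.8229 mm/d
Over 14 days: 5.8229 × 14 = 81.521 mm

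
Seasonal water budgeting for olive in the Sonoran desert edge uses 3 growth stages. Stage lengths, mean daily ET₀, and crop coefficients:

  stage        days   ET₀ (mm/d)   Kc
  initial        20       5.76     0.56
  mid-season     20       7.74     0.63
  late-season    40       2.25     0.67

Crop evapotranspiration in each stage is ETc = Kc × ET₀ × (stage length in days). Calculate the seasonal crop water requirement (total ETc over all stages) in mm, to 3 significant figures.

initial: 0.56 × 5.76 × 20 = 64.51 mm
mid-season: 0.63 × 7.74 × 20 = 97.52 mm
late-season: 0.67 × 2.25 × 40 = 60.30 mm
Seasonal total = 222.33 mm

222 mm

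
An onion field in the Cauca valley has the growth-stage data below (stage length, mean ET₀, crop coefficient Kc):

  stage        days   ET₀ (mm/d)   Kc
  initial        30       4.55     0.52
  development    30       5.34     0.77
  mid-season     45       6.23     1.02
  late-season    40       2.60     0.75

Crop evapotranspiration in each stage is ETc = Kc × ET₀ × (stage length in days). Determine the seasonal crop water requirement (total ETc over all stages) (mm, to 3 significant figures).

initial: 0.52 × 4.55 × 30 = 70.98 mm
development: 0.77 × 5.34 × 30 = 123.35 mm
mid-season: 1.02 × 6.23 × 45 = 285.96 mm
late-season: 0.75 × 2.60 × 40 = 78.00 mm
Seasonal total = 558.29 mm

558 mm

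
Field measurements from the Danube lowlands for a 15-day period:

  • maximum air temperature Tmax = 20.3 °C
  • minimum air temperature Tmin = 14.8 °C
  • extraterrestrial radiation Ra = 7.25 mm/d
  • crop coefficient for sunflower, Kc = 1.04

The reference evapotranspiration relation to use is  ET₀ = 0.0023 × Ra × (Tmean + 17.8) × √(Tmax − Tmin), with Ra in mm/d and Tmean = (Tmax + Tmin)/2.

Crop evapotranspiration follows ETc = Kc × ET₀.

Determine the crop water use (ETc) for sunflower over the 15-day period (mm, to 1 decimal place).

Tmean = (20.3 + 14.8)/2 = 17.55 °C
ET₀ = 0.0023 × 7.25 × (17.55 + 17.8) × √5.5 = 0.0023 × 7.25 × 35.35 × 2.3452 = 1.3824 mm/d
ETc = Kc × ET₀ = 1.04 × 1.3824 = 1.4377 mm/d
Over 15 days: 1.4377 × 15 = 21.566 mm

21.6 mm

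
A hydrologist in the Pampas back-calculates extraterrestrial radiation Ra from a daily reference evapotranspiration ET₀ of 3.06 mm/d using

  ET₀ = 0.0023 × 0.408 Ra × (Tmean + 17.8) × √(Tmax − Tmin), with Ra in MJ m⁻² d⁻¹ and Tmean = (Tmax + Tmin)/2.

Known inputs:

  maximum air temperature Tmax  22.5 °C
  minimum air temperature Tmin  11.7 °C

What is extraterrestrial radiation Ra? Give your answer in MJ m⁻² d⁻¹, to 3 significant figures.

Tmean = (22.5+11.7)/2 = 17.10 °C; ΔT = 10.8
Ra = ET₀ / [0.0023 × 0.408 × (Tmean+17.8) × √ΔT]
   = 3.06 / (0.0023 × 0.408 × 34.90 × 3.2863) = 28.432 MJ m⁻² d⁻¹

28.4 MJ m⁻² d⁻¹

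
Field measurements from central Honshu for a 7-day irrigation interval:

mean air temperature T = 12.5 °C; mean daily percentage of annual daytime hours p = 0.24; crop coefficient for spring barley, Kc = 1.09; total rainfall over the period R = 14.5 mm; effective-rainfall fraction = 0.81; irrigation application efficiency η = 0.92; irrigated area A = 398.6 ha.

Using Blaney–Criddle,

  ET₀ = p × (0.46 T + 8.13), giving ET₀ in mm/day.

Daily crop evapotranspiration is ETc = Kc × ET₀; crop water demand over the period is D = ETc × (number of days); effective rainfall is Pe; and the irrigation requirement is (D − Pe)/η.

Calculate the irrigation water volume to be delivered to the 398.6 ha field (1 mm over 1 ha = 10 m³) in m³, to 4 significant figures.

59240 m³

ET₀ = 0.24 × (0.46 × 12.5 + 8.13) = 0.24 × 13.880 = 3.3312 mm/d
ETc = Kc × ET₀ = 1.09 × 3.3312 = 3.6310 mm/d
Crop demand D = ETc × 7 d = 3.6310 × 7 = 25.417 mm
Pe = 0.81 × 14.5 = 11.745 mm
D − Pe = 25.417 − 11.745 = 13.672 mm
Gross irrigation = 13.672 / 0.92 = 14.861 mm
Volume = 14.861 mm × 398.6 ha × 10 = 59235.9 m³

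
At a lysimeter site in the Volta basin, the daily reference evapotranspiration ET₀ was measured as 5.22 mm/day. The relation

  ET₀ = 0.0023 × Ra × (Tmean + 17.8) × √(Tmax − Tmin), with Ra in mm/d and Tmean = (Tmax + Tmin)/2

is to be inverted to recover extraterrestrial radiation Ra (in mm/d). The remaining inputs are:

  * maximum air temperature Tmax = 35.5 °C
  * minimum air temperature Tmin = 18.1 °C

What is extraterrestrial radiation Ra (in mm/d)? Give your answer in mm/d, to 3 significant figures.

12.2 mm/d

Tmean = 26.80 °C; √ΔT = 4.1713
Ra = ET₀ / [0.0023 × (Tmean+17.8) × √ΔT] = 5.22 / (0.0023 × 44.60 × 4.1713) = 12.199 mm/d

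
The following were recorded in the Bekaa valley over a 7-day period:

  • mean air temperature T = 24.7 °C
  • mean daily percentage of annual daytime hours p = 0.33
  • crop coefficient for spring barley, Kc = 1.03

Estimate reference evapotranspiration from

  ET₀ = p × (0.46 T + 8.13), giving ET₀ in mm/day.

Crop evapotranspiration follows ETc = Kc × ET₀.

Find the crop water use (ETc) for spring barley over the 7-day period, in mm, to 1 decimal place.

ET₀ = 0.33 × (0.46 × 24.7 + 8.13) = 0.33 × 19.492 = 6.4324 mm/d
ETc = Kc × ET₀ = 1.03 × 6.4324 = 6.6254 mm/d
Over 7 days: 6.6254 × 7 = 46.378 mm

46.4 mm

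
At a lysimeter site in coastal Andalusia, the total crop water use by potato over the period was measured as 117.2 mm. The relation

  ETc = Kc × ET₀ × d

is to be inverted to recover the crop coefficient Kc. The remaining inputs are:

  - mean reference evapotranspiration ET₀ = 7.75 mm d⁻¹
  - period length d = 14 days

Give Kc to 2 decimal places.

ETc = Kc × ET₀ × d  ⇒  Kc = ETc / (ET₀ × d)
Kc = 117.2 / (7.75 × 14) = 117.2 / 108.50 = 1.0802

1.08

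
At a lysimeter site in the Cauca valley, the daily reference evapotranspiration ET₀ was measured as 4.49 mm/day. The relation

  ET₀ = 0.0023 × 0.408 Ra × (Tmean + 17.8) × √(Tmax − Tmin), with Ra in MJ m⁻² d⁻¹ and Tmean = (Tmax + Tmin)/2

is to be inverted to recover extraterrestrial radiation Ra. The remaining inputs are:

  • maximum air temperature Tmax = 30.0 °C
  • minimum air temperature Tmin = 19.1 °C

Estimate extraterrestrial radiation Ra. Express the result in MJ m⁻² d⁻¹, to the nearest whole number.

34 MJ m⁻² d⁻¹

Tmean = (30.0+19.1)/2 = 24.55 °C; ΔT = 10.9
Ra = ET₀ / [0.0023 × 0.408 × (Tmean+17.8) × √ΔT]
   = 4.49 / (0.0023 × 0.408 × 42.35 × 3.3015) = 34.221 MJ m⁻² d⁻¹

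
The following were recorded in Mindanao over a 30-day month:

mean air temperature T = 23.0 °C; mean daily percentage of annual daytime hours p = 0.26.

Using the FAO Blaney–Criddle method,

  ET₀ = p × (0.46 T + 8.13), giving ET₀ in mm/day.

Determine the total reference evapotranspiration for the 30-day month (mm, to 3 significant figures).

146 mm

ET₀ = 0.26 × (0.46 × 23.0 + 8.13) = 0.26 × 18.710 = 4.8646 mm/d
Monthly total = 4.8646 × 30 = 145.938 mm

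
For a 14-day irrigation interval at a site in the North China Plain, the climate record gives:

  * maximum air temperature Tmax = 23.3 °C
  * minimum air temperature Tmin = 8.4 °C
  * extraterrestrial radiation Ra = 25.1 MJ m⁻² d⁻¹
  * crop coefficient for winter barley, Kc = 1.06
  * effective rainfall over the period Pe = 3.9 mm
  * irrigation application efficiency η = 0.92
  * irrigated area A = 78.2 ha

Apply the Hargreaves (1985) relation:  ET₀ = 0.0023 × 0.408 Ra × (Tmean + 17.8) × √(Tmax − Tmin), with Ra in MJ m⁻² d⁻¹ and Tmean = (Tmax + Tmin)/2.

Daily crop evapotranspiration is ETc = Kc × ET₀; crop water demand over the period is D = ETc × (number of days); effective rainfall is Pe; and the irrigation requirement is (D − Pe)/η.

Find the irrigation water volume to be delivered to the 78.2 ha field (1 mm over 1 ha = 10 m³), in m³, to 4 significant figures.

35280 m³

Tmean = (23.3 + 8.4)/2 = 15.85 °C
0.408 Ra = 0.408 × 25.1 = 10.2408 mm/d equivalent
ET₀ = 0.0023 × 10.2408 × (15.85 + 17.8) × √14.9 = 0.0023 × 10.2408 × 33.65 × 3.8601 = 3.0595 mm/d
ETc = Kc × ET₀ = 1.06 × 3.0595 = 3.2431 mm/d
Crop demand D = ETc × 14 d = 3.2431 × 14 = 45.403 mm
D − Pe = 45.403 − 3.9 = 41.503 mm
Gross irrigation = 41.503 / 0.92 = 45.112 mm
Volume = 45.112 mm × 78.2 ha × 10 = 35277.6 m³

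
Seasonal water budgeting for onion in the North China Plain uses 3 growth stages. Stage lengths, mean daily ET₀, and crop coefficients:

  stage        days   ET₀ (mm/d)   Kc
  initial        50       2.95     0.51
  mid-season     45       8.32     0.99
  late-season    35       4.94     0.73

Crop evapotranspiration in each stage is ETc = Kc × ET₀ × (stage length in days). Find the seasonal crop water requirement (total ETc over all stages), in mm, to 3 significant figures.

initial: 0.51 × 2.95 × 50 = 75.23 mm
mid-season: 0.99 × 8.32 × 45 = 370.66 mm
late-season: 0.73 × 4.94 × 35 = 126.22 mm
Seasonal total = 572.11 mm

572 mm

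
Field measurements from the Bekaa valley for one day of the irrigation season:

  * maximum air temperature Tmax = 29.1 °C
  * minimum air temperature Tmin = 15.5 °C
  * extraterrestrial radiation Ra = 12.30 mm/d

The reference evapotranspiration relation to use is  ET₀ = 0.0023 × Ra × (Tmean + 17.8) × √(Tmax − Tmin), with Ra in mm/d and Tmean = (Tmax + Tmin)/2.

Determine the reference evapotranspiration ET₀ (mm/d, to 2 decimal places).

Tmean = (29.1 + 15.5)/2 = 22.30 °C
ET₀ = 0.0023 × 12.30 × (22.30 + 17.8) × √13.6 = 0.0023 × 12.30 × 40.10 × 3.6878 = 4.1835 mm/d

4.18 mm/d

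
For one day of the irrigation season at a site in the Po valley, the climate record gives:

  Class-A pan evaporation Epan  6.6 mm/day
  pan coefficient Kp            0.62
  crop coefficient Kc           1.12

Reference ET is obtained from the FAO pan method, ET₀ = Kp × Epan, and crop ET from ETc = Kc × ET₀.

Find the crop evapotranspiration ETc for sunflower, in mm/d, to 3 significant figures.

ET₀ = 0.62 × 6.6 = 4.0920 mm/d
ETc = Kc × ET₀ = 1.12 × 4.0920 = 4.5830 mm/d

4.58 mm/d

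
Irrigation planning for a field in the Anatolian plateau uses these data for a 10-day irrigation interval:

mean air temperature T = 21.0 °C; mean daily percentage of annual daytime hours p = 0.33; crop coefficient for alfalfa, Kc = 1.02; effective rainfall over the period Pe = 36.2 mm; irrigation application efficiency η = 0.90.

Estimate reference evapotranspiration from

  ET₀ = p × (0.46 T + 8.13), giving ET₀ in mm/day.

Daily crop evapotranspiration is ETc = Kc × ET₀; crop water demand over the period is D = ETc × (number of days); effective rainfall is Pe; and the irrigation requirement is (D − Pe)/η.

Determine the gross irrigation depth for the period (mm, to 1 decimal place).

ET₀ = 0.33 × (0.46 × 21.0 + 8.13) = 0.33 × 17.790 = 5.8707 mm/d
ETc = Kc × ET₀ = 1.02 × 5.8707 = 5.9881 mm/d
Crop demand D = ETc × 10 d = 5.9881 × 10 = 59.881 mm
D − Pe = 59.881 − 36.2 = 23.681 mm
Gross irrigation = 23.681 / 0.90 = 26.312 mm

26.3 mm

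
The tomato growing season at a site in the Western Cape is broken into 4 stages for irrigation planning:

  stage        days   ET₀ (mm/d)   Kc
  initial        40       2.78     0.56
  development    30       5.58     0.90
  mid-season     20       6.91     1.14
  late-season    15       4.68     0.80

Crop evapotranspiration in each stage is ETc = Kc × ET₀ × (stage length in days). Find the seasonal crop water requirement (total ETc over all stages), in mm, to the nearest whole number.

initial: 0.56 × 2.78 × 40 = 62.27 mm
development: 0.90 × 5.58 × 30 = 150.66 mm
mid-season: 1.14 × 6.91 × 20 = 157.55 mm
late-season: 0.80 × 4.68 × 15 = 56.16 mm
Seasonal total = 426.64 mm

427 mm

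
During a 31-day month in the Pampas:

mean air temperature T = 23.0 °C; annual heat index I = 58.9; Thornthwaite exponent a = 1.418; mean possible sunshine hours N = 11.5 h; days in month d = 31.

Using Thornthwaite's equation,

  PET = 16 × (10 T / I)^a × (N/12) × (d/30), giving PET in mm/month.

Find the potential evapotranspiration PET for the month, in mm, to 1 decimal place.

109.3 mm

10T/I = 10 × 23.0 / 58.9 = 3.9049
(10T/I)^a = 3.9049^1.418 = 6.9009
Uncorrected PET = 16 × 6.9009 = 110.414 mm
Correction = (N/12)(d/30) = (11.5/12)(31/30) = 0.9903
PET = 110.414 × 0.9903 = 109.343 mm/month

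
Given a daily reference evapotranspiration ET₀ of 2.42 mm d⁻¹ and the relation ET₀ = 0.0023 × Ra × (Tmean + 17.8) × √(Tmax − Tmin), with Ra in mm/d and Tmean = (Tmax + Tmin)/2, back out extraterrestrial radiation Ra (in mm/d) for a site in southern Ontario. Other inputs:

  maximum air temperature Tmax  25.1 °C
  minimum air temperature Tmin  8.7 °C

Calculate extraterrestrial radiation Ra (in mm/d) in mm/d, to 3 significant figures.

Tmean = 16.90 °C; √ΔT = 4.0497
Ra = ET₀ / [0.0023 × (Tmean+17.8) × √ΔT] = 2.42 / (0.0023 × 34.70 × 4.0497) = 7.487 mm/d

7.49 mm/d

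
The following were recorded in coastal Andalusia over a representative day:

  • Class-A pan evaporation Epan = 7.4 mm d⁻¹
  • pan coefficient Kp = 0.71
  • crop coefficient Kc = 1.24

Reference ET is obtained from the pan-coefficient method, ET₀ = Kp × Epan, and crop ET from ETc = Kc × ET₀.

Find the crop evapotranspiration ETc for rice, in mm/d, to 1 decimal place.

ET₀ = 0.71 × 7.4 = 5.2540 mm/d
ETc = Kc × ET₀ = 1.24 × 5.2540 = 6.5150 mm/d

6.5 mm/d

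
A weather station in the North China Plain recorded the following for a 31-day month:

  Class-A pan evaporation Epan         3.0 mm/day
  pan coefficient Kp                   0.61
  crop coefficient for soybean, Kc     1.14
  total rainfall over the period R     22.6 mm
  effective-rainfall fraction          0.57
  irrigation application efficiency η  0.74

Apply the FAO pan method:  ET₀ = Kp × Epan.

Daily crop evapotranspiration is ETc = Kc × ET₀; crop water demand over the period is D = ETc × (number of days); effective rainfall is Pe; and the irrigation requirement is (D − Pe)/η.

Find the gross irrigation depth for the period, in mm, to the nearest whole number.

ET₀ = 0.61 × 3.0 = 1.8300 mm/d
ETc = Kc × ET₀ = 1.14 × 1.8300 = 2.0862 mm/d
Crop demand D = ETc × 31 d = 2.0862 × 31 = 64.672 mm
Pe = 0.57 × 22.6 = 12.882 mm
D − Pe = 64.672 − 12.882 = 51.790 mm
Gross irrigation = 51.790 / 0.74 = 69.986 mm

70 mm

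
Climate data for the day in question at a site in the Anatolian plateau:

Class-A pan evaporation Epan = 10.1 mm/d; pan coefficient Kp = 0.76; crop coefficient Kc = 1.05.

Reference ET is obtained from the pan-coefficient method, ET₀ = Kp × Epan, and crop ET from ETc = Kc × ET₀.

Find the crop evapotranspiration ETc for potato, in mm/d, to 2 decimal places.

ET₀ = 0.76 × 10.1 = 7.6760 mm/d
ETc = Kc × ET₀ = 1.05 × 7.6760 = 8.0598 mm/d

8.06 mm/d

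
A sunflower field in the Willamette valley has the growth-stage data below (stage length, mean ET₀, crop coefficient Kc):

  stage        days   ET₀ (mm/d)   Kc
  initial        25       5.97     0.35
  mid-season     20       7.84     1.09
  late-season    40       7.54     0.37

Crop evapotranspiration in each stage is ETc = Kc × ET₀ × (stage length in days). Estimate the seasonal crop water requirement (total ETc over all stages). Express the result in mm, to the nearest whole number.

335 mm

initial: 0.35 × 5.97 × 25 = 52.24 mm
mid-season: 1.09 × 7.84 × 20 = 170.91 mm
late-season: 0.37 × 7.54 × 40 = 111.59 mm
Seasonal total = 334.74 mm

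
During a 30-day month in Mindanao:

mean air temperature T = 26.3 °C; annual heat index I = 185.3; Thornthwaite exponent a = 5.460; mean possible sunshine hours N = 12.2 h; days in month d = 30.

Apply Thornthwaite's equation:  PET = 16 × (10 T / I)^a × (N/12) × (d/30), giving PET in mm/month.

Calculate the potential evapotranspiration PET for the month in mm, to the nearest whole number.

10T/I = 10 × 26.3 / 185.3 = 1.4193
(10T/I)^a = 1.4193^5.460 = 6.7659
Uncorrected PET = 16 × 6.7659 = 108.254 mm
Correction = (N/12)(d/30) = (12.2/12)(30/30) = 1.0167
PET = 108.254 × 1.0167 = 110.062 mm/month

110 mm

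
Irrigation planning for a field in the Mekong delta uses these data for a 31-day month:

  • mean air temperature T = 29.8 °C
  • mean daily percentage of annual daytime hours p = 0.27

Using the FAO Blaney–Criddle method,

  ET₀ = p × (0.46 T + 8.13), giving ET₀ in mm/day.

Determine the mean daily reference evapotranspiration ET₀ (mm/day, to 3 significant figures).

5.90 mm/day

ET₀ = 0.27 × (0.46 × 29.8 + 8.13) = 0.27 × 21.838 = 5.8963 mm/d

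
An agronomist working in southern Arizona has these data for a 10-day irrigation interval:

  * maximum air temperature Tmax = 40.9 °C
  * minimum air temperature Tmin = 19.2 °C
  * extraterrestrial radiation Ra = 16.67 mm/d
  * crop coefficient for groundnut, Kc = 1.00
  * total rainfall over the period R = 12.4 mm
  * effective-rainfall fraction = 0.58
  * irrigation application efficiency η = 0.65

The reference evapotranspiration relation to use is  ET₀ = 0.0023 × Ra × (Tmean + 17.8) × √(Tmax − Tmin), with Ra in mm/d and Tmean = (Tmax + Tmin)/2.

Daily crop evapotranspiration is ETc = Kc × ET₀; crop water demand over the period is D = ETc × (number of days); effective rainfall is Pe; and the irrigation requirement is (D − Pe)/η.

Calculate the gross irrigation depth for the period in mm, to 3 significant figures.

120 mm

Tmean = (40.9 + 19.2)/2 = 30.05 °C
ET₀ = 0.0023 × 16.67 × (30.05 + 17.8) × √21.7 = 0.0023 × 16.67 × 47.85 × 4.6583 = 8.5462 mm/d
ETc = Kc × ET₀ = 1.00 × 8.5462 = 8.5462 mm/d
Crop demand D = ETc × 10 d = 8.5462 × 10 = 85.462 mm
Pe = 0.58 × 12.4 = 7.192 mm
D − Pe = 85.462 − 7.192 = 78.270 mm
Gross irrigation = 78.270 / 0.65 = 120.415 mm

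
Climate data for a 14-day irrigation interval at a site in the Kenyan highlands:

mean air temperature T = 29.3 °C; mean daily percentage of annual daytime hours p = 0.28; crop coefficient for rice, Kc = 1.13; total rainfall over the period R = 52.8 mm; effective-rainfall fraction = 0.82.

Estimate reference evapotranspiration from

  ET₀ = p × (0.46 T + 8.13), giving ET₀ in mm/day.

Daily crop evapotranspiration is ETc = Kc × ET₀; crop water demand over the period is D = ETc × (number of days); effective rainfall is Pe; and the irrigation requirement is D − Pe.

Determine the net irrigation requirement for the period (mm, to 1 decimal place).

ET₀ = 0.28 × (0.46 × 29.3 + 8.13) = 0.28 × 21.608 = 6.0502 mm/d
ETc = Kc × ET₀ = 1.13 × 6.0502 = 6.8367 mm/d
Crop demand D = ETc × 14 d = 6.8367 × 14 = 95.714 mm
Pe = 0.82 × 52.8 = 43.296 mm
D − Pe = 95.714 − 43.296 = 52.418 mm

52.4 mm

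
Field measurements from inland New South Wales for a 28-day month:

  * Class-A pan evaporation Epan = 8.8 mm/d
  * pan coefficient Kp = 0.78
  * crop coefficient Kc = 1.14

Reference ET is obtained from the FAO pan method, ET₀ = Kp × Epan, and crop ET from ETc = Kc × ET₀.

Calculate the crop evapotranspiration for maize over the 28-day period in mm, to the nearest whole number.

ET₀ = 0.78 × 8.8 = 6.8640 mm/d
ETc = Kc × ET₀ = 1.14 × 6.8640 = 7.8250 mm/d
Over 28 days: 7.8250 × 28 = 219.100 mm

219 mm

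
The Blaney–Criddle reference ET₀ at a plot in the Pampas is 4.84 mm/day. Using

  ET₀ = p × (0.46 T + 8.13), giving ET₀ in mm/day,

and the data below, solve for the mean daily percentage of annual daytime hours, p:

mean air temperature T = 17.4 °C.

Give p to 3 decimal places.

p = ET₀ / (0.46 T + 8.13) = 4.84 / (0.46 × 17.4 + 8.13) = 4.84 / 16.134 = 0.3000

0.300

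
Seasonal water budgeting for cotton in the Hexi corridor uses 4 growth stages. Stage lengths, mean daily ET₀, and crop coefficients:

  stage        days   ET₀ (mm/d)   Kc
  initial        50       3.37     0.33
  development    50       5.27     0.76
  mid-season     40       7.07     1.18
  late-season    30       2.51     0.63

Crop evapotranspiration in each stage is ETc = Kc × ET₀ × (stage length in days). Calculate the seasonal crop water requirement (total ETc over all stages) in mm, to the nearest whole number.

initial: 0.33 × 3.37 × 50 = 55.61 mm
development: 0.76 × 5.27 × 50 = 200.26 mm
mid-season: 1.18 × 7.07 × 40 = 333.70 mm
late-season: 0.63 × 2.51 × 30 = 47.44 mm
Seasonal total = 637.01 mm

637 mm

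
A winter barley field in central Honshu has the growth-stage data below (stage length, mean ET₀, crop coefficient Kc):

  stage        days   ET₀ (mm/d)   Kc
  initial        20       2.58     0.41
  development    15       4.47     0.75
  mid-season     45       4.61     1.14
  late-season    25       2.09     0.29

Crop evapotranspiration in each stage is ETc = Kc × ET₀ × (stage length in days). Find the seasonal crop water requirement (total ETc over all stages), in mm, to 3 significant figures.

323 mm

initial: 0.41 × 2.58 × 20 = 21.16 mm
development: 0.75 × 4.47 × 15 = 50.29 mm
mid-season: 1.14 × 4.61 × 45 = 236.49 mm
late-season: 0.29 × 2.09 × 25 = 15.15 mm
Seasonal total = 323.09 mm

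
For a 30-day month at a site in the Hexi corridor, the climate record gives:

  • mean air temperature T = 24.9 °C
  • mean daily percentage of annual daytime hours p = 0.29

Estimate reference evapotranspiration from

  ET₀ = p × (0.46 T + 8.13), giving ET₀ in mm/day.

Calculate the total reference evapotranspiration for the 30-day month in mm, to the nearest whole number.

170 mm

ET₀ = 0.29 × (0.46 × 24.9 + 8.13) = 0.29 × 19.584 = 5.6794 mm/d
Monthly total = 5.6794 × 30 = 170.382 mm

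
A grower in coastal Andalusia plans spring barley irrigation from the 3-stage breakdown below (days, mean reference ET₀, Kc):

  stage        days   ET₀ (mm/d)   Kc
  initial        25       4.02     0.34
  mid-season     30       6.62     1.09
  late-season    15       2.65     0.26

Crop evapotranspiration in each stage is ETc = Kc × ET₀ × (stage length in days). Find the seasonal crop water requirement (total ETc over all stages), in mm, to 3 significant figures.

initial: 0.34 × 4.02 × 25 = 34.17 mm
mid-season: 1.09 × 6.62 × 30 = 216.47 mm
late-season: 0.26 × 2.65 × 15 = 10.34 mm
Seasonal total = 260.98 mm

261 mm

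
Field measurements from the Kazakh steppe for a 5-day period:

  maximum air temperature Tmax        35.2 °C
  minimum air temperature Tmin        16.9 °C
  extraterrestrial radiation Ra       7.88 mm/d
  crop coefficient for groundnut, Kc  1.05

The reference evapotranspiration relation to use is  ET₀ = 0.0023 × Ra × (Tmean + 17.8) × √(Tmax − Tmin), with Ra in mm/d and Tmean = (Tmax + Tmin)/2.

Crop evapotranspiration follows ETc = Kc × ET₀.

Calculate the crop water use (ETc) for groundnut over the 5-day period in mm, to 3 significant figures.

Tmean = (35.2 + 16.9)/2 = 26.05 °C
ET₀ = 0.0023 × 7.88 × (26.05 + 17.8) × √18.3 = 0.0023 × 7.88 × 43.85 × 4.2778 = 3.3997 mm/d
ETc = Kc × ET₀ = 1.05 × 3.3997 = 3.5697 mm/d
Over 5 days: 3.5697 × 5 = 17.849 mm

17.8 mm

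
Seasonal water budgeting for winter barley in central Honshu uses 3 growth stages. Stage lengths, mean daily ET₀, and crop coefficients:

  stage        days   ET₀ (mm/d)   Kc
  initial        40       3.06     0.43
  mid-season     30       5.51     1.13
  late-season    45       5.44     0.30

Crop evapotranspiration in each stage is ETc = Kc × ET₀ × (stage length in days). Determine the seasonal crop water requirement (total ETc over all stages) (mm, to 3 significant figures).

313 mm

initial: 0.43 × 3.06 × 40 = 52.63 mm
mid-season: 1.13 × 5.51 × 30 = 186.79 mm
late-season: 0.30 × 5.44 × 45 = 73.44 mm
Seasonal total = 312.86 mm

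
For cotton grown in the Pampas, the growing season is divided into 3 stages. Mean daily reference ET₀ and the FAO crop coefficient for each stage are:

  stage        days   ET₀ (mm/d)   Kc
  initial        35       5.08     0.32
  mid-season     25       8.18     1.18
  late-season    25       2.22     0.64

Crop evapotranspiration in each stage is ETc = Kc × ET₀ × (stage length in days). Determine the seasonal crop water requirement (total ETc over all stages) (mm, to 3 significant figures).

initial: 0.32 × 5.08 × 35 = 56.90 mm
mid-season: 1.18 × 8.18 × 25 = 241.31 mm
late-season: 0.64 × 2.22 × 25 = 35.52 mm
Seasonal total = 333.73 mm

334 mm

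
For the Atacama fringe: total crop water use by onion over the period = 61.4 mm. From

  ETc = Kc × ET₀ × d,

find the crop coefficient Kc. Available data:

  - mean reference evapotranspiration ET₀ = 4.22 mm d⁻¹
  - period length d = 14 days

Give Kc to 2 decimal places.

1.04

ETc = Kc × ET₀ × d  ⇒  Kc = ETc / (ET₀ × d)
Kc = 61.4 / (4.22 × 14) = 61.4 / 59.08 = 1.0393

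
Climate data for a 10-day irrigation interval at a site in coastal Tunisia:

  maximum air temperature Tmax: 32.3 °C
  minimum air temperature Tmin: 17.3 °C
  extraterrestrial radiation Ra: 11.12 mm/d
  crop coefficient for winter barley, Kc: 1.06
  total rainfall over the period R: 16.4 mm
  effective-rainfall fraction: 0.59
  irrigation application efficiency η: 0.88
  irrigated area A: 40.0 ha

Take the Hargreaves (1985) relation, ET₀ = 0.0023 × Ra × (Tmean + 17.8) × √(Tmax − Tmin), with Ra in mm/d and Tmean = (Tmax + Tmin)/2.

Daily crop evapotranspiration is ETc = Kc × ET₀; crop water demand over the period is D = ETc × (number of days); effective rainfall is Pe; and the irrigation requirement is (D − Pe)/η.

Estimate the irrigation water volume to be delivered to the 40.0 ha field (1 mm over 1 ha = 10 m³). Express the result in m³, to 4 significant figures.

15930 m³

Tmean = (32.3 + 17.3)/2 = 24.80 °C
ET₀ = 0.0023 × 11.12 × (24.80 + 17.8) × √15.0 = 0.0023 × 11.12 × 42.60 × 3.8730 = 4.2198 mm/d
ETc = Kc × ET₀ = 1.06 × 4.2198 = 4.4730 mm/d
Crop demand D = ETc × 10 d = 4.4730 × 10 = 44.730 mm
Pe = 0.59 × 16.4 = 9.676 mm
D − Pe = 44.730 − 9.676 = 35.054 mm
Gross irrigation = 35.054 / 0.88 = 39.834 mm
Volume = 39.834 mm × 40.0 ha × 10 = 15933.6 m³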